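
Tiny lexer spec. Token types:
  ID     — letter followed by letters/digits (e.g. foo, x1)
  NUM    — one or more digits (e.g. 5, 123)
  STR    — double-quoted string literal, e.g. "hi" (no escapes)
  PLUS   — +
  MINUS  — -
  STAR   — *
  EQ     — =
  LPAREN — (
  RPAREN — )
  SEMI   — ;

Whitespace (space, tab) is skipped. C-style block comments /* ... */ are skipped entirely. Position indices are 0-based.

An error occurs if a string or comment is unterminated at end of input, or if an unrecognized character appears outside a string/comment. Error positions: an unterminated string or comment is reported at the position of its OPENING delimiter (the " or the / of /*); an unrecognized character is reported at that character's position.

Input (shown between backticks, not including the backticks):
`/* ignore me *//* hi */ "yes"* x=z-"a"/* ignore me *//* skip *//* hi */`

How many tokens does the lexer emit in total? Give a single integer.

Answer: 7

Derivation:
pos=0: enter COMMENT mode (saw '/*')
exit COMMENT mode (now at pos=15)
pos=15: enter COMMENT mode (saw '/*')
exit COMMENT mode (now at pos=23)
pos=24: enter STRING mode
pos=24: emit STR "yes" (now at pos=29)
pos=29: emit STAR '*'
pos=31: emit ID 'x' (now at pos=32)
pos=32: emit EQ '='
pos=33: emit ID 'z' (now at pos=34)
pos=34: emit MINUS '-'
pos=35: enter STRING mode
pos=35: emit STR "a" (now at pos=38)
pos=38: enter COMMENT mode (saw '/*')
exit COMMENT mode (now at pos=53)
pos=53: enter COMMENT mode (saw '/*')
exit COMMENT mode (now at pos=63)
pos=63: enter COMMENT mode (saw '/*')
exit COMMENT mode (now at pos=71)
DONE. 7 tokens: [STR, STAR, ID, EQ, ID, MINUS, STR]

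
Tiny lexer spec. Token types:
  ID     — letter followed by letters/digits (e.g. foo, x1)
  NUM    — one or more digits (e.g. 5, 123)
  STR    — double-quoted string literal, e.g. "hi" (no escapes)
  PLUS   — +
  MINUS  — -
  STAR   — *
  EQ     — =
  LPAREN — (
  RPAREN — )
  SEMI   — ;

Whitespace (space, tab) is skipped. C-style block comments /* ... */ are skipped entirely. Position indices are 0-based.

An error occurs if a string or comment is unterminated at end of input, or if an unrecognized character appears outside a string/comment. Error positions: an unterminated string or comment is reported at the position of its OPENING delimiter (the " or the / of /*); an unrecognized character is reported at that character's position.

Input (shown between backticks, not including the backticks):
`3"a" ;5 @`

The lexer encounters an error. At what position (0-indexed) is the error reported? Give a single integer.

Answer: 8

Derivation:
pos=0: emit NUM '3' (now at pos=1)
pos=1: enter STRING mode
pos=1: emit STR "a" (now at pos=4)
pos=5: emit SEMI ';'
pos=6: emit NUM '5' (now at pos=7)
pos=8: ERROR — unrecognized char '@'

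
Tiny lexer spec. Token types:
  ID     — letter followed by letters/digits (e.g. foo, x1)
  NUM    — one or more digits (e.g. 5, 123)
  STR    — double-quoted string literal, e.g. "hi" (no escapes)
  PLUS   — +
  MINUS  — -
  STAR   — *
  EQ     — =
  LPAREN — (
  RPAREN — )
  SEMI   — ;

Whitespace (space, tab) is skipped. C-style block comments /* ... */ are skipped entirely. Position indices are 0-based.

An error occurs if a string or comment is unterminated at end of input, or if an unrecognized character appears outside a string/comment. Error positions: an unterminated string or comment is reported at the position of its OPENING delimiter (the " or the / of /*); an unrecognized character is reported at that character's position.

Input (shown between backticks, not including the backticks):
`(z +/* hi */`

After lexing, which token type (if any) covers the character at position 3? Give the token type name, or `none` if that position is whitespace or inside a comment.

pos=0: emit LPAREN '('
pos=1: emit ID 'z' (now at pos=2)
pos=3: emit PLUS '+'
pos=4: enter COMMENT mode (saw '/*')
exit COMMENT mode (now at pos=12)
DONE. 3 tokens: [LPAREN, ID, PLUS]
Position 3: char is '+' -> PLUS

Answer: PLUS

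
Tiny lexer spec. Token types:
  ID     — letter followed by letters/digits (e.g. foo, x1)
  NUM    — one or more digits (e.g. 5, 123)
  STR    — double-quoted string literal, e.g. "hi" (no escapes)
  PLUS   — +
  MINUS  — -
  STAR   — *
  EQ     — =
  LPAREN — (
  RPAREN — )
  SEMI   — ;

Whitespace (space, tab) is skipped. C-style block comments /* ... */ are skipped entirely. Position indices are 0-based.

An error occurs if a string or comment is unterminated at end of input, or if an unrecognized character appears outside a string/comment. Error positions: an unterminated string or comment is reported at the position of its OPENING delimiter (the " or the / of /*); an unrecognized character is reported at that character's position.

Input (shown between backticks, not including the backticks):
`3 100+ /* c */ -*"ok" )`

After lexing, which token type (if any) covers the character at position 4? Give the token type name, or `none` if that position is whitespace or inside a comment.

pos=0: emit NUM '3' (now at pos=1)
pos=2: emit NUM '100' (now at pos=5)
pos=5: emit PLUS '+'
pos=7: enter COMMENT mode (saw '/*')
exit COMMENT mode (now at pos=14)
pos=15: emit MINUS '-'
pos=16: emit STAR '*'
pos=17: enter STRING mode
pos=17: emit STR "ok" (now at pos=21)
pos=22: emit RPAREN ')'
DONE. 7 tokens: [NUM, NUM, PLUS, MINUS, STAR, STR, RPAREN]
Position 4: char is '0' -> NUM

Answer: NUM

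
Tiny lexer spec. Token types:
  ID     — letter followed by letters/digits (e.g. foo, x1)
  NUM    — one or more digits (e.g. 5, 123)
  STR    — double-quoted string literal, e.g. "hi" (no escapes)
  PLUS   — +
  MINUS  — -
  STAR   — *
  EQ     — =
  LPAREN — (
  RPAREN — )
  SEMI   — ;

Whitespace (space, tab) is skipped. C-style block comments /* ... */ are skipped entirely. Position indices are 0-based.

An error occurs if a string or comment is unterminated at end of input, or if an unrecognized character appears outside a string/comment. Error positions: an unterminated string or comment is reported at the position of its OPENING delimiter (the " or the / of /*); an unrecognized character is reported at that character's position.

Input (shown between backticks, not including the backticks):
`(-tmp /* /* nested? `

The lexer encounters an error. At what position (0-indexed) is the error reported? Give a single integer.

pos=0: emit LPAREN '('
pos=1: emit MINUS '-'
pos=2: emit ID 'tmp' (now at pos=5)
pos=6: enter COMMENT mode (saw '/*')
pos=6: ERROR — unterminated comment (reached EOF)

Answer: 6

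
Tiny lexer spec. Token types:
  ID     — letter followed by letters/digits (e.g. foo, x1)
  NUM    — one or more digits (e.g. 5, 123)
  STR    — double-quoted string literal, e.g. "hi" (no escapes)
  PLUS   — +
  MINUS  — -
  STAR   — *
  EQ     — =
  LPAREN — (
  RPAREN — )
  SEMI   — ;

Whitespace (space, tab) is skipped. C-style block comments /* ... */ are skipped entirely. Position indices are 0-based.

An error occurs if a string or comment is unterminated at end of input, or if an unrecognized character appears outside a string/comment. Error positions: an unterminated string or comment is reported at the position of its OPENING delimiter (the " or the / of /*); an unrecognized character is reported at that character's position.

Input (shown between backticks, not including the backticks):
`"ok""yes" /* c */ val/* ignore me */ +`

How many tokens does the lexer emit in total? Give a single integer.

Answer: 4

Derivation:
pos=0: enter STRING mode
pos=0: emit STR "ok" (now at pos=4)
pos=4: enter STRING mode
pos=4: emit STR "yes" (now at pos=9)
pos=10: enter COMMENT mode (saw '/*')
exit COMMENT mode (now at pos=17)
pos=18: emit ID 'val' (now at pos=21)
pos=21: enter COMMENT mode (saw '/*')
exit COMMENT mode (now at pos=36)
pos=37: emit PLUS '+'
DONE. 4 tokens: [STR, STR, ID, PLUS]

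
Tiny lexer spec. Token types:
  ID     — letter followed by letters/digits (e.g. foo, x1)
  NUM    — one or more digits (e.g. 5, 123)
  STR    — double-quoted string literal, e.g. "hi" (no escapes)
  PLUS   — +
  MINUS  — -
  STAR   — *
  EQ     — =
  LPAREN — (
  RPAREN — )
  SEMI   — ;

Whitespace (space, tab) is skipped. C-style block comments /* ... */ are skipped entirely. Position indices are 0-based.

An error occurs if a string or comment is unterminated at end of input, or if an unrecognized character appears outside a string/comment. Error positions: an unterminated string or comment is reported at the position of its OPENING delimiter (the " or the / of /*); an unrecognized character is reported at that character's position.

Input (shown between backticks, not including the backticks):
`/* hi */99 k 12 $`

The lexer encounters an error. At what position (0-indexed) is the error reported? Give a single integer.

Answer: 16

Derivation:
pos=0: enter COMMENT mode (saw '/*')
exit COMMENT mode (now at pos=8)
pos=8: emit NUM '99' (now at pos=10)
pos=11: emit ID 'k' (now at pos=12)
pos=13: emit NUM '12' (now at pos=15)
pos=16: ERROR — unrecognized char '$'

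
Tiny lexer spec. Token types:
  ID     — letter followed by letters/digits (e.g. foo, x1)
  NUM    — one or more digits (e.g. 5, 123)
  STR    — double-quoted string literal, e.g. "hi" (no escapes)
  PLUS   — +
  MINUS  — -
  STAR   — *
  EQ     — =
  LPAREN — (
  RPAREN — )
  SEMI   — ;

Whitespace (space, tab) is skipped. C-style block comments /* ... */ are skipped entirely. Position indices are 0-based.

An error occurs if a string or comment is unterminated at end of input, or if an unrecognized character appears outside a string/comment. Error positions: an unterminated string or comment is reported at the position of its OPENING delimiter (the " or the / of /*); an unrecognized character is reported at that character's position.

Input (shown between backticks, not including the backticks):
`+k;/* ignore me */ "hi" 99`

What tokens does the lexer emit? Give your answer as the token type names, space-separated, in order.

Answer: PLUS ID SEMI STR NUM

Derivation:
pos=0: emit PLUS '+'
pos=1: emit ID 'k' (now at pos=2)
pos=2: emit SEMI ';'
pos=3: enter COMMENT mode (saw '/*')
exit COMMENT mode (now at pos=18)
pos=19: enter STRING mode
pos=19: emit STR "hi" (now at pos=23)
pos=24: emit NUM '99' (now at pos=26)
DONE. 5 tokens: [PLUS, ID, SEMI, STR, NUM]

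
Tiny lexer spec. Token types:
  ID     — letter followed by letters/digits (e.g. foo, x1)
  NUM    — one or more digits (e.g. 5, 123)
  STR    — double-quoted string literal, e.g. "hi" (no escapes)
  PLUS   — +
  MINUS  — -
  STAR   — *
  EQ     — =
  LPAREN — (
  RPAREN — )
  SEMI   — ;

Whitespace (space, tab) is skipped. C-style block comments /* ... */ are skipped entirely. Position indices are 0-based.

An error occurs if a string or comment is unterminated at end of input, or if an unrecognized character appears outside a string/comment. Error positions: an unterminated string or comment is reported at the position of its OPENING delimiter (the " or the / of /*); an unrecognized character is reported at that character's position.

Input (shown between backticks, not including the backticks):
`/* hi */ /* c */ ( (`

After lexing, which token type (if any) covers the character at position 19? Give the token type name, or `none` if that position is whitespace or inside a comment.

pos=0: enter COMMENT mode (saw '/*')
exit COMMENT mode (now at pos=8)
pos=9: enter COMMENT mode (saw '/*')
exit COMMENT mode (now at pos=16)
pos=17: emit LPAREN '('
pos=19: emit LPAREN '('
DONE. 2 tokens: [LPAREN, LPAREN]
Position 19: char is '(' -> LPAREN

Answer: LPAREN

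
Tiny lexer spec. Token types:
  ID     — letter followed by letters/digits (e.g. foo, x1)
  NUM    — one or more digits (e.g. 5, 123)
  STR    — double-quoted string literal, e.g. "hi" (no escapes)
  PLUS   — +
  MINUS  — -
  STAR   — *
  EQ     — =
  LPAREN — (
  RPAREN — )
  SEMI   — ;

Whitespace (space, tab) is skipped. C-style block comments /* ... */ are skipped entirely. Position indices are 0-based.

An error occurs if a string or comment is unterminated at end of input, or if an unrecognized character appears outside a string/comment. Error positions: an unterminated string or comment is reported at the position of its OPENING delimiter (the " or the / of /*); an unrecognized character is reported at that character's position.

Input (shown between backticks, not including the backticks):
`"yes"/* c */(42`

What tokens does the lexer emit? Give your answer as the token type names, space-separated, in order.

pos=0: enter STRING mode
pos=0: emit STR "yes" (now at pos=5)
pos=5: enter COMMENT mode (saw '/*')
exit COMMENT mode (now at pos=12)
pos=12: emit LPAREN '('
pos=13: emit NUM '42' (now at pos=15)
DONE. 3 tokens: [STR, LPAREN, NUM]

Answer: STR LPAREN NUM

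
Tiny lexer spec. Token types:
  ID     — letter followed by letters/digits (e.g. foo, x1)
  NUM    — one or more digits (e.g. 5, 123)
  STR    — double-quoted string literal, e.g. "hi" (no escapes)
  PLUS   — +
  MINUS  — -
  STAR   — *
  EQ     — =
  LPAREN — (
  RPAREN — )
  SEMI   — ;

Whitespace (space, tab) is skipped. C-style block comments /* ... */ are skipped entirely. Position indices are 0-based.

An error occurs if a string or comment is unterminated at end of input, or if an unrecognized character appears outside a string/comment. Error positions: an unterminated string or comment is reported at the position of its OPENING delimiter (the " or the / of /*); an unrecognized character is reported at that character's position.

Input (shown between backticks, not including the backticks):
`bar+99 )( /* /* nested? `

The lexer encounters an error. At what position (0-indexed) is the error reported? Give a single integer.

Answer: 10

Derivation:
pos=0: emit ID 'bar' (now at pos=3)
pos=3: emit PLUS '+'
pos=4: emit NUM '99' (now at pos=6)
pos=7: emit RPAREN ')'
pos=8: emit LPAREN '('
pos=10: enter COMMENT mode (saw '/*')
pos=10: ERROR — unterminated comment (reached EOF)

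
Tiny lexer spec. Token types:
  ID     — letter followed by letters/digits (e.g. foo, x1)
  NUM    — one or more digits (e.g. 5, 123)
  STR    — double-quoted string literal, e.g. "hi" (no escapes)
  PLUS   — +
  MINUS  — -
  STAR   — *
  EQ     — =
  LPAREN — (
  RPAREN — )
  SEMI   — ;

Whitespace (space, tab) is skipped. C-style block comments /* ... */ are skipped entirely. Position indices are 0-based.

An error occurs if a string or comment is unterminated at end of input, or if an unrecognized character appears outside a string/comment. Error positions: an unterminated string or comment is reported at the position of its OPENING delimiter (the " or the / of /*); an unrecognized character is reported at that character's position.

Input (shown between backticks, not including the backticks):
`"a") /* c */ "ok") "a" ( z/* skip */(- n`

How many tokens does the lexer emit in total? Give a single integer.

Answer: 10

Derivation:
pos=0: enter STRING mode
pos=0: emit STR "a" (now at pos=3)
pos=3: emit RPAREN ')'
pos=5: enter COMMENT mode (saw '/*')
exit COMMENT mode (now at pos=12)
pos=13: enter STRING mode
pos=13: emit STR "ok" (now at pos=17)
pos=17: emit RPAREN ')'
pos=19: enter STRING mode
pos=19: emit STR "a" (now at pos=22)
pos=23: emit LPAREN '('
pos=25: emit ID 'z' (now at pos=26)
pos=26: enter COMMENT mode (saw '/*')
exit COMMENT mode (now at pos=36)
pos=36: emit LPAREN '('
pos=37: emit MINUS '-'
pos=39: emit ID 'n' (now at pos=40)
DONE. 10 tokens: [STR, RPAREN, STR, RPAREN, STR, LPAREN, ID, LPAREN, MINUS, ID]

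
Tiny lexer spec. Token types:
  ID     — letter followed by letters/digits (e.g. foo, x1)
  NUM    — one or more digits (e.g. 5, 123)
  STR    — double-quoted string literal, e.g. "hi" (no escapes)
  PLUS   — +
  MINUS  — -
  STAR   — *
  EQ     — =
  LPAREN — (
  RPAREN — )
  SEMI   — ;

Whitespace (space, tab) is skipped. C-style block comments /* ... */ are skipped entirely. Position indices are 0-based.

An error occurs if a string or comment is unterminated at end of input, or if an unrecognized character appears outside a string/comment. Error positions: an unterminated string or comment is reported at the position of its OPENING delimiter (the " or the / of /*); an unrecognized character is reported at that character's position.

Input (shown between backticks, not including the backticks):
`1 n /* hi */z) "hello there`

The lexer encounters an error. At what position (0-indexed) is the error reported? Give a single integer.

Answer: 15

Derivation:
pos=0: emit NUM '1' (now at pos=1)
pos=2: emit ID 'n' (now at pos=3)
pos=4: enter COMMENT mode (saw '/*')
exit COMMENT mode (now at pos=12)
pos=12: emit ID 'z' (now at pos=13)
pos=13: emit RPAREN ')'
pos=15: enter STRING mode
pos=15: ERROR — unterminated string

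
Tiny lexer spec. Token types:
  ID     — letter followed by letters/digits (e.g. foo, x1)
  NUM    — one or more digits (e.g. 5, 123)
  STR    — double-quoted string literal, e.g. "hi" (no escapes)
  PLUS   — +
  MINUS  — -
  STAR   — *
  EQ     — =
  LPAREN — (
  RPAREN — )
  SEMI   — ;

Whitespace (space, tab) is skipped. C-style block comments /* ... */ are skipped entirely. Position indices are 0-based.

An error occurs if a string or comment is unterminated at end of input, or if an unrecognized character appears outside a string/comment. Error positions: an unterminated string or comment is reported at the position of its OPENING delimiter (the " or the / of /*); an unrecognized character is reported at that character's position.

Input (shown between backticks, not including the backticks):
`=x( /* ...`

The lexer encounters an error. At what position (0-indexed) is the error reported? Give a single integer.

pos=0: emit EQ '='
pos=1: emit ID 'x' (now at pos=2)
pos=2: emit LPAREN '('
pos=4: enter COMMENT mode (saw '/*')
pos=4: ERROR — unterminated comment (reached EOF)

Answer: 4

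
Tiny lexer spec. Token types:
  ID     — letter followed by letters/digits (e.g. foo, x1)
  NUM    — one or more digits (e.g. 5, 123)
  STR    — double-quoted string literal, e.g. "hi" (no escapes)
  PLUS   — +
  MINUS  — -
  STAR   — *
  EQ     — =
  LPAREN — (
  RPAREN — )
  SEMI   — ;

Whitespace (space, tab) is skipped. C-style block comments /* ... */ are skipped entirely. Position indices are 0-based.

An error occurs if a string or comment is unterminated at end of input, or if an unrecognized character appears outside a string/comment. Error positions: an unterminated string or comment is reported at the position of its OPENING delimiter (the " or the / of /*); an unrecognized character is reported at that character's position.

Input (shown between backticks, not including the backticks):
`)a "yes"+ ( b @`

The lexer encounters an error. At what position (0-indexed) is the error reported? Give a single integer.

Answer: 14

Derivation:
pos=0: emit RPAREN ')'
pos=1: emit ID 'a' (now at pos=2)
pos=3: enter STRING mode
pos=3: emit STR "yes" (now at pos=8)
pos=8: emit PLUS '+'
pos=10: emit LPAREN '('
pos=12: emit ID 'b' (now at pos=13)
pos=14: ERROR — unrecognized char '@'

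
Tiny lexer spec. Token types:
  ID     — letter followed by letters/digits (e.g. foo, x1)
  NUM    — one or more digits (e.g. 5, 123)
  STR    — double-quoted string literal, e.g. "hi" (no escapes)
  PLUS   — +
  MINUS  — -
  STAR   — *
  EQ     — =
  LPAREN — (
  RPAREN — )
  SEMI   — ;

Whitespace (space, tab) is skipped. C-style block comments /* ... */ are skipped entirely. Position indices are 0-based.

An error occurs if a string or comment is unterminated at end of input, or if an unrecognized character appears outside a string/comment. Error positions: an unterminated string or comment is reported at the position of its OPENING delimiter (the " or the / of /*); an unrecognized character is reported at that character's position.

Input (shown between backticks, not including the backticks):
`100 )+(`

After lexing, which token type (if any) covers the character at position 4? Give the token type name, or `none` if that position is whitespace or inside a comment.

pos=0: emit NUM '100' (now at pos=3)
pos=4: emit RPAREN ')'
pos=5: emit PLUS '+'
pos=6: emit LPAREN '('
DONE. 4 tokens: [NUM, RPAREN, PLUS, LPAREN]
Position 4: char is ')' -> RPAREN

Answer: RPAREN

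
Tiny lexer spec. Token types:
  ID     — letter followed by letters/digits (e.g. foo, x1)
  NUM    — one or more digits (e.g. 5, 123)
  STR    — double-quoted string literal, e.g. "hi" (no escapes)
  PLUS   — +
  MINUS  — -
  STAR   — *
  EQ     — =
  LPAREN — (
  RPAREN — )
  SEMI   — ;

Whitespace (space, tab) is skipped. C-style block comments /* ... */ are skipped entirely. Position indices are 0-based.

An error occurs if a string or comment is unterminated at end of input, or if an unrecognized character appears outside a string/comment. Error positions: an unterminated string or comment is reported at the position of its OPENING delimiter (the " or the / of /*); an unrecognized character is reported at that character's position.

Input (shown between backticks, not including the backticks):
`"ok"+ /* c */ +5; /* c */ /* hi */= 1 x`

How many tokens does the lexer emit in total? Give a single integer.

Answer: 8

Derivation:
pos=0: enter STRING mode
pos=0: emit STR "ok" (now at pos=4)
pos=4: emit PLUS '+'
pos=6: enter COMMENT mode (saw '/*')
exit COMMENT mode (now at pos=13)
pos=14: emit PLUS '+'
pos=15: emit NUM '5' (now at pos=16)
pos=16: emit SEMI ';'
pos=18: enter COMMENT mode (saw '/*')
exit COMMENT mode (now at pos=25)
pos=26: enter COMMENT mode (saw '/*')
exit COMMENT mode (now at pos=34)
pos=34: emit EQ '='
pos=36: emit NUM '1' (now at pos=37)
pos=38: emit ID 'x' (now at pos=39)
DONE. 8 tokens: [STR, PLUS, PLUS, NUM, SEMI, EQ, NUM, ID]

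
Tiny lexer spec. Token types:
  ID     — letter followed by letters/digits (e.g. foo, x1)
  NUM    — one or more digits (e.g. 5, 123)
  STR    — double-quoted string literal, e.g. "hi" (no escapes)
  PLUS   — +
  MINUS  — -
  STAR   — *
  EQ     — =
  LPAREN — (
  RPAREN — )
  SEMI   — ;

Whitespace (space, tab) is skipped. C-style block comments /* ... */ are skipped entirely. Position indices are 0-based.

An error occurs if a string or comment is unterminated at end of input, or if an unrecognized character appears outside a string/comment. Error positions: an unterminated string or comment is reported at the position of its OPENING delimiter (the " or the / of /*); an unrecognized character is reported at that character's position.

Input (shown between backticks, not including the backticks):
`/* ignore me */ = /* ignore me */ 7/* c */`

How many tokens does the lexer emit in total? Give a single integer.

pos=0: enter COMMENT mode (saw '/*')
exit COMMENT mode (now at pos=15)
pos=16: emit EQ '='
pos=18: enter COMMENT mode (saw '/*')
exit COMMENT mode (now at pos=33)
pos=34: emit NUM '7' (now at pos=35)
pos=35: enter COMMENT mode (saw '/*')
exit COMMENT mode (now at pos=42)
DONE. 2 tokens: [EQ, NUM]

Answer: 2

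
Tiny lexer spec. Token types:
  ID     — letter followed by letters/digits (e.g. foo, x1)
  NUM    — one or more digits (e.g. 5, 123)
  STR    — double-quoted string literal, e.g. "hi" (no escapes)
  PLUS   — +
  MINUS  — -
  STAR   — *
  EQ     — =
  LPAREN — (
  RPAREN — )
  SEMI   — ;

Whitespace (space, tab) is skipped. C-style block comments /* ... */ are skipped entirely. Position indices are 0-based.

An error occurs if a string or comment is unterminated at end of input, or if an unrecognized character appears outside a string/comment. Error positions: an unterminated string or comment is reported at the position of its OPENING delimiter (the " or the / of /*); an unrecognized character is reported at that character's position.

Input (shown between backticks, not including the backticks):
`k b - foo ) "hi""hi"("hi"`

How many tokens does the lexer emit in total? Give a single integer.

Answer: 9

Derivation:
pos=0: emit ID 'k' (now at pos=1)
pos=2: emit ID 'b' (now at pos=3)
pos=4: emit MINUS '-'
pos=6: emit ID 'foo' (now at pos=9)
pos=10: emit RPAREN ')'
pos=12: enter STRING mode
pos=12: emit STR "hi" (now at pos=16)
pos=16: enter STRING mode
pos=16: emit STR "hi" (now at pos=20)
pos=20: emit LPAREN '('
pos=21: enter STRING mode
pos=21: emit STR "hi" (now at pos=25)
DONE. 9 tokens: [ID, ID, MINUS, ID, RPAREN, STR, STR, LPAREN, STR]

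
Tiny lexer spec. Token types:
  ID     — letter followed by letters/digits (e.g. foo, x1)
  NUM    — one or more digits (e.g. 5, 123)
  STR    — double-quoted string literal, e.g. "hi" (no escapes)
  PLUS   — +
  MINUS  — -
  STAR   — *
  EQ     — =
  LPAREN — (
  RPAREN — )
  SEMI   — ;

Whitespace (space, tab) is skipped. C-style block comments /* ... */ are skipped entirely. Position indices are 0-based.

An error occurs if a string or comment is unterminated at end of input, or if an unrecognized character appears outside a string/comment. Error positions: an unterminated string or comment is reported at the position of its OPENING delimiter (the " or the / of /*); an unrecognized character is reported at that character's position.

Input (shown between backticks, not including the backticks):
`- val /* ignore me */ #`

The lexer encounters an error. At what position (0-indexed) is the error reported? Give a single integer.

Answer: 22

Derivation:
pos=0: emit MINUS '-'
pos=2: emit ID 'val' (now at pos=5)
pos=6: enter COMMENT mode (saw '/*')
exit COMMENT mode (now at pos=21)
pos=22: ERROR — unrecognized char '#'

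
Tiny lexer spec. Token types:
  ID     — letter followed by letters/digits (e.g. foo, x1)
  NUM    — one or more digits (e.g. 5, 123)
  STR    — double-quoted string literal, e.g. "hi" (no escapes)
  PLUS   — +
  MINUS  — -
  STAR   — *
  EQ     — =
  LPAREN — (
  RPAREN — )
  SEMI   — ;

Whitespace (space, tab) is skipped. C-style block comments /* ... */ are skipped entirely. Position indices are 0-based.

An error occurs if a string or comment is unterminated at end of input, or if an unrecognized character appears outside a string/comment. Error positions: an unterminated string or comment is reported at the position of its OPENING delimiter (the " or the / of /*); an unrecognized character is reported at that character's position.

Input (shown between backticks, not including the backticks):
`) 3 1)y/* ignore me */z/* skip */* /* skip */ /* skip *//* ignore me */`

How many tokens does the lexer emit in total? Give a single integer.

pos=0: emit RPAREN ')'
pos=2: emit NUM '3' (now at pos=3)
pos=4: emit NUM '1' (now at pos=5)
pos=5: emit RPAREN ')'
pos=6: emit ID 'y' (now at pos=7)
pos=7: enter COMMENT mode (saw '/*')
exit COMMENT mode (now at pos=22)
pos=22: emit ID 'z' (now at pos=23)
pos=23: enter COMMENT mode (saw '/*')
exit COMMENT mode (now at pos=33)
pos=33: emit STAR '*'
pos=35: enter COMMENT mode (saw '/*')
exit COMMENT mode (now at pos=45)
pos=46: enter COMMENT mode (saw '/*')
exit COMMENT mode (now at pos=56)
pos=56: enter COMMENT mode (saw '/*')
exit COMMENT mode (now at pos=71)
DONE. 7 tokens: [RPAREN, NUM, NUM, RPAREN, ID, ID, STAR]

Answer: 7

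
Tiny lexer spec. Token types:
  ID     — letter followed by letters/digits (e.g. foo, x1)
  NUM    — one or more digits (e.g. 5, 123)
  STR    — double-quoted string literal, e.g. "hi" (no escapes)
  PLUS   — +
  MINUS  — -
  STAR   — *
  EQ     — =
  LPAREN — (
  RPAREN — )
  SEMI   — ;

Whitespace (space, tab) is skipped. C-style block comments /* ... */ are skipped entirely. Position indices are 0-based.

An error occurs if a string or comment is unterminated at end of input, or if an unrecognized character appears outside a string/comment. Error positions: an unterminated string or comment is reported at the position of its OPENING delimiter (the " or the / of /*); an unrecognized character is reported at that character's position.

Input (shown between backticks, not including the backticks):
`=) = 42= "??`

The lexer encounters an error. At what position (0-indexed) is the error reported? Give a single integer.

Answer: 9

Derivation:
pos=0: emit EQ '='
pos=1: emit RPAREN ')'
pos=3: emit EQ '='
pos=5: emit NUM '42' (now at pos=7)
pos=7: emit EQ '='
pos=9: enter STRING mode
pos=9: ERROR — unterminated string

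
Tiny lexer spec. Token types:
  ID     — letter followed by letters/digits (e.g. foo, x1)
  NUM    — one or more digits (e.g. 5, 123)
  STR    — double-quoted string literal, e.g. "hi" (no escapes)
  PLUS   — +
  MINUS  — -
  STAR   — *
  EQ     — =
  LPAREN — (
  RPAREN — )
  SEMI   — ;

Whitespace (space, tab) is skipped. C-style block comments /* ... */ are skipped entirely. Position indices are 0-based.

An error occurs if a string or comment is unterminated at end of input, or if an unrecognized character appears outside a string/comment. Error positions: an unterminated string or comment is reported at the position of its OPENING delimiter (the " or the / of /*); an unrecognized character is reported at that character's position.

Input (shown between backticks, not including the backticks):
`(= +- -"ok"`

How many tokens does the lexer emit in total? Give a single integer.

pos=0: emit LPAREN '('
pos=1: emit EQ '='
pos=3: emit PLUS '+'
pos=4: emit MINUS '-'
pos=6: emit MINUS '-'
pos=7: enter STRING mode
pos=7: emit STR "ok" (now at pos=11)
DONE. 6 tokens: [LPAREN, EQ, PLUS, MINUS, MINUS, STR]

Answer: 6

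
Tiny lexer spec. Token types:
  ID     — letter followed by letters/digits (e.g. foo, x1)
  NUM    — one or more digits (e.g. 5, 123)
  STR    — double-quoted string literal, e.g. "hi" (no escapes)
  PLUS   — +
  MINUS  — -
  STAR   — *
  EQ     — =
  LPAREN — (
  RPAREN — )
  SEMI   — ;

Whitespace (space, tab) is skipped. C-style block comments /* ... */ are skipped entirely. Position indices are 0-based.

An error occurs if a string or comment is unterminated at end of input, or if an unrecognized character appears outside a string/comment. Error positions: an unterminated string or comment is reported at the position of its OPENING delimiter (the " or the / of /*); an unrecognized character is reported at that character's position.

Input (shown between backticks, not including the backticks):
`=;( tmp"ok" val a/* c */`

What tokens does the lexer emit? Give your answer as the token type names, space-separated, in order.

Answer: EQ SEMI LPAREN ID STR ID ID

Derivation:
pos=0: emit EQ '='
pos=1: emit SEMI ';'
pos=2: emit LPAREN '('
pos=4: emit ID 'tmp' (now at pos=7)
pos=7: enter STRING mode
pos=7: emit STR "ok" (now at pos=11)
pos=12: emit ID 'val' (now at pos=15)
pos=16: emit ID 'a' (now at pos=17)
pos=17: enter COMMENT mode (saw '/*')
exit COMMENT mode (now at pos=24)
DONE. 7 tokens: [EQ, SEMI, LPAREN, ID, STR, ID, ID]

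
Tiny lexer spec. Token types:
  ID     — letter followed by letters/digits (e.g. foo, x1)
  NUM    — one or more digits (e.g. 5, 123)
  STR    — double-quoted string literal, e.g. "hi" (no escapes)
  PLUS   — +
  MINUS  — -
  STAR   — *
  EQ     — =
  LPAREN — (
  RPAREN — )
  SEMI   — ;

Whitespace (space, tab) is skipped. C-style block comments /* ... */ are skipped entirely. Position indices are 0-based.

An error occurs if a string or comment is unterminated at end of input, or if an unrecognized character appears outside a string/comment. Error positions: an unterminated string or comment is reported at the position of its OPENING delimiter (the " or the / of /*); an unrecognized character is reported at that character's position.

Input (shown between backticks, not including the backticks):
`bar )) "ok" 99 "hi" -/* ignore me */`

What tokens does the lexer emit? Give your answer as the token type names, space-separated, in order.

pos=0: emit ID 'bar' (now at pos=3)
pos=4: emit RPAREN ')'
pos=5: emit RPAREN ')'
pos=7: enter STRING mode
pos=7: emit STR "ok" (now at pos=11)
pos=12: emit NUM '99' (now at pos=14)
pos=15: enter STRING mode
pos=15: emit STR "hi" (now at pos=19)
pos=20: emit MINUS '-'
pos=21: enter COMMENT mode (saw '/*')
exit COMMENT mode (now at pos=36)
DONE. 7 tokens: [ID, RPAREN, RPAREN, STR, NUM, STR, MINUS]

Answer: ID RPAREN RPAREN STR NUM STR MINUS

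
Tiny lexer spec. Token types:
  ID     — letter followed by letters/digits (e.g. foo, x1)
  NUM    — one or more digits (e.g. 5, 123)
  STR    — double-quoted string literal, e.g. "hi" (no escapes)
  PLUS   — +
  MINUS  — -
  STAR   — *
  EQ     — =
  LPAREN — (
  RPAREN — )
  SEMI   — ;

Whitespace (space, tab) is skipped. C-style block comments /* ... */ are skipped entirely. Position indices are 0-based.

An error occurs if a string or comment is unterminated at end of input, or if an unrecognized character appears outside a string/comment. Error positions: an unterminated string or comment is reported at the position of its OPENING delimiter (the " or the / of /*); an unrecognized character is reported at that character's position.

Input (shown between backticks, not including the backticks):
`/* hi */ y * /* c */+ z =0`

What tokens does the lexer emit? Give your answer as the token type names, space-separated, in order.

pos=0: enter COMMENT mode (saw '/*')
exit COMMENT mode (now at pos=8)
pos=9: emit ID 'y' (now at pos=10)
pos=11: emit STAR '*'
pos=13: enter COMMENT mode (saw '/*')
exit COMMENT mode (now at pos=20)
pos=20: emit PLUS '+'
pos=22: emit ID 'z' (now at pos=23)
pos=24: emit EQ '='
pos=25: emit NUM '0' (now at pos=26)
DONE. 6 tokens: [ID, STAR, PLUS, ID, EQ, NUM]

Answer: ID STAR PLUS ID EQ NUM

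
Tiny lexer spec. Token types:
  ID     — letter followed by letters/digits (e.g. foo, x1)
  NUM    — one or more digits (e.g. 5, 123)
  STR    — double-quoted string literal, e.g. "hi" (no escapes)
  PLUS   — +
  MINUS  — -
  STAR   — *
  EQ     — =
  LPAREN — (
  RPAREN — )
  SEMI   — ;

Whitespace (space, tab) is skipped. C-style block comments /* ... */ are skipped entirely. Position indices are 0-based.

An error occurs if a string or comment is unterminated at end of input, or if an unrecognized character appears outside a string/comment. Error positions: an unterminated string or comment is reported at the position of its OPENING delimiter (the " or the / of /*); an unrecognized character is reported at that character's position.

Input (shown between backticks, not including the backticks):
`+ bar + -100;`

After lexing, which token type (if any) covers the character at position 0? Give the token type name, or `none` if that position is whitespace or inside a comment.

pos=0: emit PLUS '+'
pos=2: emit ID 'bar' (now at pos=5)
pos=6: emit PLUS '+'
pos=8: emit MINUS '-'
pos=9: emit NUM '100' (now at pos=12)
pos=12: emit SEMI ';'
DONE. 6 tokens: [PLUS, ID, PLUS, MINUS, NUM, SEMI]
Position 0: char is '+' -> PLUS

Answer: PLUS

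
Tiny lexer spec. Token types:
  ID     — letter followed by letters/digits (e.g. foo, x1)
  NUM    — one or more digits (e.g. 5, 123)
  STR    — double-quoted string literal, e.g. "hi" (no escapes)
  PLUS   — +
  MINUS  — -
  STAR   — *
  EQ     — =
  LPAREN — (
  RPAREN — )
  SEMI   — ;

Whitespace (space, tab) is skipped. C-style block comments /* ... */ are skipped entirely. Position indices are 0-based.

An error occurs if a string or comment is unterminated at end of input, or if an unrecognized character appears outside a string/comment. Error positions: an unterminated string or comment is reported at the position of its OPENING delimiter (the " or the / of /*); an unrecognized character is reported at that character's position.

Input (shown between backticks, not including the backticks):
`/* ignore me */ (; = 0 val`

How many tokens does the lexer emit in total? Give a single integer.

pos=0: enter COMMENT mode (saw '/*')
exit COMMENT mode (now at pos=15)
pos=16: emit LPAREN '('
pos=17: emit SEMI ';'
pos=19: emit EQ '='
pos=21: emit NUM '0' (now at pos=22)
pos=23: emit ID 'val' (now at pos=26)
DONE. 5 tokens: [LPAREN, SEMI, EQ, NUM, ID]

Answer: 5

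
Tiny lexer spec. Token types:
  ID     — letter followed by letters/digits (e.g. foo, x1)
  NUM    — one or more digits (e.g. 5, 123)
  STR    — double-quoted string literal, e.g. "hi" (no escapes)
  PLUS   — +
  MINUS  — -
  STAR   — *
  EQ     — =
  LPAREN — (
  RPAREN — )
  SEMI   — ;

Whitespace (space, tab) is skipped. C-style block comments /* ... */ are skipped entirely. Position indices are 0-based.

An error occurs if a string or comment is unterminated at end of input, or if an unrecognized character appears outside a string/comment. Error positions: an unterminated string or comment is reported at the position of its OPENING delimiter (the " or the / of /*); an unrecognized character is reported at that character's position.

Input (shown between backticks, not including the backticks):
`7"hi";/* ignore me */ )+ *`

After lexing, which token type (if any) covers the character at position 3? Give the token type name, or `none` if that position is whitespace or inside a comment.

Answer: STR

Derivation:
pos=0: emit NUM '7' (now at pos=1)
pos=1: enter STRING mode
pos=1: emit STR "hi" (now at pos=5)
pos=5: emit SEMI ';'
pos=6: enter COMMENT mode (saw '/*')
exit COMMENT mode (now at pos=21)
pos=22: emit RPAREN ')'
pos=23: emit PLUS '+'
pos=25: emit STAR '*'
DONE. 6 tokens: [NUM, STR, SEMI, RPAREN, PLUS, STAR]
Position 3: char is 'i' -> STR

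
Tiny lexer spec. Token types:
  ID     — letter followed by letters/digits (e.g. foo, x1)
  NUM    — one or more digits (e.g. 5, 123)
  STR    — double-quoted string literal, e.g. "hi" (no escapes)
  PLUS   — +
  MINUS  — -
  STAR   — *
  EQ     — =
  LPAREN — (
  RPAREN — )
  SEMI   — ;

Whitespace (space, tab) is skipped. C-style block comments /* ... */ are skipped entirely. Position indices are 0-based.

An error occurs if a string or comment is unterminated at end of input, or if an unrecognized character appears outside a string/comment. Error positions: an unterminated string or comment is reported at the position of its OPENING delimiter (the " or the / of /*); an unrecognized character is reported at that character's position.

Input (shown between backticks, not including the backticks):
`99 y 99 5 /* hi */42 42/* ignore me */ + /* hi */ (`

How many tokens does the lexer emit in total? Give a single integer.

pos=0: emit NUM '99' (now at pos=2)
pos=3: emit ID 'y' (now at pos=4)
pos=5: emit NUM '99' (now at pos=7)
pos=8: emit NUM '5' (now at pos=9)
pos=10: enter COMMENT mode (saw '/*')
exit COMMENT mode (now at pos=18)
pos=18: emit NUM '42' (now at pos=20)
pos=21: emit NUM '42' (now at pos=23)
pos=23: enter COMMENT mode (saw '/*')
exit COMMENT mode (now at pos=38)
pos=39: emit PLUS '+'
pos=41: enter COMMENT mode (saw '/*')
exit COMMENT mode (now at pos=49)
pos=50: emit LPAREN '('
DONE. 8 tokens: [NUM, ID, NUM, NUM, NUM, NUM, PLUS, LPAREN]

Answer: 8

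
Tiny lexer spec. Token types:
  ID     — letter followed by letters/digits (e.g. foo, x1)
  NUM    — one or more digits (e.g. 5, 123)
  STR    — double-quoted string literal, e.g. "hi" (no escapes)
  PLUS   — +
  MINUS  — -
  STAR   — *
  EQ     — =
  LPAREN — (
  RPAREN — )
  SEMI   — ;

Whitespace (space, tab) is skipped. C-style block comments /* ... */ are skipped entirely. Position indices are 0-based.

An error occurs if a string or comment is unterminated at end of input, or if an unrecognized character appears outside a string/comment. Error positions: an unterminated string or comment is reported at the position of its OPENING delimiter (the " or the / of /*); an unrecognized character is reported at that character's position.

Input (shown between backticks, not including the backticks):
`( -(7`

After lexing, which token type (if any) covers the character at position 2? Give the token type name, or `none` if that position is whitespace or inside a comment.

Answer: MINUS

Derivation:
pos=0: emit LPAREN '('
pos=2: emit MINUS '-'
pos=3: emit LPAREN '('
pos=4: emit NUM '7' (now at pos=5)
DONE. 4 tokens: [LPAREN, MINUS, LPAREN, NUM]
Position 2: char is '-' -> MINUS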